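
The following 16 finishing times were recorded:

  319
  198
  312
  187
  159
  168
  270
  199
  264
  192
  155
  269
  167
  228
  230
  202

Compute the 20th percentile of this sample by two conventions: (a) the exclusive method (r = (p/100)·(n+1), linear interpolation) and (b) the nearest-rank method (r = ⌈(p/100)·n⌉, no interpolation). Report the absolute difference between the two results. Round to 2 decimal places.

Sorted: 155, 159, 167, 168, 187, 192, 198, 199, 202, 228, 230, 264, 269, 270, 312, 319.
n = 16.
(a) r = 3.4; between ranks 3 (167) and 4 (168): 167.4.
(b) the nearest-rank method: rank 4 → 168.
|167.4 − 168| = 0.6.

0.60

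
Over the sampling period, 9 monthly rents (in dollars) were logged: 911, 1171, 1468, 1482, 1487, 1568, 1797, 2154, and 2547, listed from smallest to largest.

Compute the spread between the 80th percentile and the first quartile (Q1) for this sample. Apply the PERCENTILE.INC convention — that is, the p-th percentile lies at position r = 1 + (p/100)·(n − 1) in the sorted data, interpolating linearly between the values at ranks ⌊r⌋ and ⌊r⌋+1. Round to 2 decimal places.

471.80

n = 9.
P25: r = 3 (integer) → 1468.
P80: r = 7.4; ranks 7–8 are 1797, 2154; interpolating gives 1939.8.
Difference: 1939.8 − 1468 = 471.8.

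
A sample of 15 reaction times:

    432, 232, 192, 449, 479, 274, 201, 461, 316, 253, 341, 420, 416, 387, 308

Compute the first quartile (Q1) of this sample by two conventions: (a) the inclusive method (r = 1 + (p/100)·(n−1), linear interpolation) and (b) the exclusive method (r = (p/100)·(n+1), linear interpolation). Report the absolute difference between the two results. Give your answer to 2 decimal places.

10.50

Sorted: 192, 201, 232, 253, 274, 308, 316, 341, 387, 416, 420, 432, 449, 461, 479.
n = 15.
(a) r = 4.5; between ranks 4 (253) and 5 (274): 263.5.
(b) r = 4 → value at rank 4 = 253.
|263.5 − 253| = 10.5.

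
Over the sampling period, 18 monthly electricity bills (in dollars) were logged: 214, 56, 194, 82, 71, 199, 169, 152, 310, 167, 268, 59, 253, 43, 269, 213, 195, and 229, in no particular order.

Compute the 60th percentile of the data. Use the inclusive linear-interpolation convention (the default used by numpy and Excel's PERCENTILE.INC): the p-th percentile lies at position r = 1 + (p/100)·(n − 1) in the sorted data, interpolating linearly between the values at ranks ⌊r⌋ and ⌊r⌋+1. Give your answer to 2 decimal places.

201.80

Sorted: 43, 56, 59, 71, 82, 152, 167, 169, 194, 195, 199, 213, 214, 229, 253, 268, 269, 310.
n = 18.
r = 1 + (60/100)·(18 − 1) = 1 + 10.2 = 11.2.
Rank 11 is 199 and rank 12 is 213.
Interpolate: 199 + 0.2·(213 − 199) = 199 + 0.2·14 = 201.8.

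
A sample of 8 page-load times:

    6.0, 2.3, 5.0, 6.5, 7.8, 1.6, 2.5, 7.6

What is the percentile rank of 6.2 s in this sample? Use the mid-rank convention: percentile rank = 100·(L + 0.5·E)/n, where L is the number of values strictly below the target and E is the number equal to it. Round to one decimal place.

62.5

Sorted: 1.6, 2.3, 2.5, 5.0, 6.0, 6.5, 7.6, 7.8.
Count below 6.2: L = 5; count equal: E = 0; n = 8.
Percentile rank = 100·(5 + 0.5·0)/8 = 100·5/8 = 62.5.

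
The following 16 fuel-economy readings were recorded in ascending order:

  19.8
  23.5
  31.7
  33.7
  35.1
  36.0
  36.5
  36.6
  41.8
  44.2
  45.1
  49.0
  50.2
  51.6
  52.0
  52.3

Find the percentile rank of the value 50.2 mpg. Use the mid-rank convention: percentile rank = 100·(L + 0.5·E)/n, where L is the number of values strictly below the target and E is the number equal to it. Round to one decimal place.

Count below 50.2: L = 12; count equal: E = 1; n = 16.
Percentile rank = 100·(12 + 0.5·1)/16 = 100·12.5/16 = 78.12.

78.1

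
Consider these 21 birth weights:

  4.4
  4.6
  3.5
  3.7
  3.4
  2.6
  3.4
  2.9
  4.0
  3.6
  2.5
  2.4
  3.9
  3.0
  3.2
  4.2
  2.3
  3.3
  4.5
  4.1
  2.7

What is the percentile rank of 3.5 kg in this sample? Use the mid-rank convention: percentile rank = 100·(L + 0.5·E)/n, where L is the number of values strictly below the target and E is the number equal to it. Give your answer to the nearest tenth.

54.8

Sorted: 2.3, 2.4, 2.5, 2.6, 2.7, 2.9, 3.0, 3.2, 3.3, 3.4, 3.4, 3.5, 3.6, 3.7, 3.9, 4.0, 4.1, 4.2, 4.4, 4.5, 4.6.
Count below 3.5: L = 11; count equal: E = 1; n = 21.
Percentile rank = 100·(11 + 0.5·1)/21 = 100·11.5/21 = 54.76.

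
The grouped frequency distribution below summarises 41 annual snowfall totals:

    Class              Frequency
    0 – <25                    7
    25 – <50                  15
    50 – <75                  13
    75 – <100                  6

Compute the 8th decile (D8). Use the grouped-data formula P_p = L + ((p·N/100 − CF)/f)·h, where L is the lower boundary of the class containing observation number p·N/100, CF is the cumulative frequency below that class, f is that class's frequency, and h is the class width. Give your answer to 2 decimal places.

N = 41; target position k = 80/100 · 41 = 32.8.
Cumulative frequencies: 7, 22, 35, 41.
Observation 32.8 falls in the class 50 – <75.
L = 50, CF = 22, f = 13, h = 25.
P80 = 50 + ((32.8 − 22)/13)·25 = 50 + 20.7692 = 70.7692.

70.77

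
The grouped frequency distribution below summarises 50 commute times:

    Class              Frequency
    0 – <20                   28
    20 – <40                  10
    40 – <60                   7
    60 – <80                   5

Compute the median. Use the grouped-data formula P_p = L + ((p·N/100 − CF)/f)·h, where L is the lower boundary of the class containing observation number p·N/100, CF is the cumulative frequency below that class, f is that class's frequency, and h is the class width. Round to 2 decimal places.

N = 50; target position k = 50/100 · 50 = 25.
Cumulative frequencies: 28, 38, 45, 50.
Observation 25 falls in the class 0 – <20.
L = 0, CF = 0, f = 28, h = 20.
P50 = 0 + ((25 − 0)/28)·20 = 0 + 17.8571 = 17.8571.

17.86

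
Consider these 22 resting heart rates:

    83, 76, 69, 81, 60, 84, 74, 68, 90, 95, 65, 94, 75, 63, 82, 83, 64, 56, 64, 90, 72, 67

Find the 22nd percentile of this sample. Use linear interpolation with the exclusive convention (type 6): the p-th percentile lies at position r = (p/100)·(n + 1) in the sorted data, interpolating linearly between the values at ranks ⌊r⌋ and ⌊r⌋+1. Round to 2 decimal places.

Sorted: 56, 60, 63, 64, 64, 65, 67, 68, 69, 72, 74, 75, 76, 81, 82, 83, 83, 84, 90, 90, 94, 95.
n = 22.
r = (22/100)·(22 + 1) = 5.06.
Rank 5 is 64 and rank 6 is 65.
Interpolate: 64 + 0.06·(65 − 64) = 64 + 0.06·1 = 64.06.

64.06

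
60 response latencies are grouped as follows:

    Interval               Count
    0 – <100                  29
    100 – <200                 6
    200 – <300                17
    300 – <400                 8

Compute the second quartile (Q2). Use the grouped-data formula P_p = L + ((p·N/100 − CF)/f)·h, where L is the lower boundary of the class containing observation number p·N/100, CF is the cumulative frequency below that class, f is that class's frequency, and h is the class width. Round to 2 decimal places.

116.67

N = 60; target position k = 50/100 · 60 = 30.
Cumulative frequencies: 29, 35, 52, 60.
Observation 30 falls in the class 100 – <200.
L = 100, CF = 29, f = 6, h = 100.
P50 = 100 + ((30 − 29)/6)·100 = 100 + 16.6667 = 116.667.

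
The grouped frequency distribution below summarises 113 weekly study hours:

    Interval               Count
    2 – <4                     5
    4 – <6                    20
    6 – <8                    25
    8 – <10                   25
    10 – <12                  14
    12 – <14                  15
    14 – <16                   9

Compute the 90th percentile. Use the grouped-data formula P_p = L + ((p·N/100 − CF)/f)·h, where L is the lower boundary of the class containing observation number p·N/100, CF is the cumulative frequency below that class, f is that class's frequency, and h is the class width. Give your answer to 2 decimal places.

N = 113; target position k = 90/100 · 113 = 101.7.
Cumulative frequencies: 5, 25, 50, 75, 89, 104, 113.
Observation 101.7 falls in the class 12 – <14.
L = 12, CF = 89, f = 15, h = 2.
P90 = 12 + ((101.7 − 89)/15)·2 = 12 + 1.69333 = 13.6933.

13.69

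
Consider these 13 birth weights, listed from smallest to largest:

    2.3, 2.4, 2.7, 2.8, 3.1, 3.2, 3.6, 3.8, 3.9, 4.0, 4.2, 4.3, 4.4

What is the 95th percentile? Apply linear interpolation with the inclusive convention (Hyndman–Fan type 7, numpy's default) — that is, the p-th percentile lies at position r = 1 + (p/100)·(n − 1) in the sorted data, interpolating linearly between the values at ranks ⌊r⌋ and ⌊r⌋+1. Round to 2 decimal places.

n = 13.
r = 1 + (95/100)·(13 − 1) = 1 + 11.4 = 12.4.
Rank 12 is 4.3 and rank 13 is 4.4.
Interpolate: 4.3 + 0.4·(4.4 − 4.3) = 4.3 + 0.4·0.1 = 4.34.

4.34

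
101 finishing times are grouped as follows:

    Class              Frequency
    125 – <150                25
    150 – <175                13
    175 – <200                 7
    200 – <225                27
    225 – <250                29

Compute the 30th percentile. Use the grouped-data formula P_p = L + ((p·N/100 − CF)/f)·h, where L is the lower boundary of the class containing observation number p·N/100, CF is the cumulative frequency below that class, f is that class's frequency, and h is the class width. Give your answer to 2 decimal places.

160.19

N = 101; target position k = 30/100 · 101 = 30.3.
Cumulative frequencies: 25, 38, 45, 72, 101.
Observation 30.3 falls in the class 150 – <175.
L = 150, CF = 25, f = 13, h = 25.
P30 = 150 + ((30.3 − 25)/13)·25 = 150 + 10.1923 = 160.192.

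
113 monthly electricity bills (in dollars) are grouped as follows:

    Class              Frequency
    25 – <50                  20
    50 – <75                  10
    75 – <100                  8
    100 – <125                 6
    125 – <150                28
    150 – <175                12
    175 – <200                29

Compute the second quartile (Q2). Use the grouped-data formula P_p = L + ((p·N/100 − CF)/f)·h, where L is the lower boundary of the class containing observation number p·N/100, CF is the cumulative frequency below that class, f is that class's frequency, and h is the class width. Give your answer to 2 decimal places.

136.16

N = 113; target position k = 50/100 · 113 = 56.5.
Cumulative frequencies: 20, 30, 38, 44, 72, 84, 113.
Observation 56.5 falls in the class 125 – <150.
L = 125, CF = 44, f = 28, h = 25.
P50 = 125 + ((56.5 − 44)/28)·25 = 125 + 11.1607 = 136.161.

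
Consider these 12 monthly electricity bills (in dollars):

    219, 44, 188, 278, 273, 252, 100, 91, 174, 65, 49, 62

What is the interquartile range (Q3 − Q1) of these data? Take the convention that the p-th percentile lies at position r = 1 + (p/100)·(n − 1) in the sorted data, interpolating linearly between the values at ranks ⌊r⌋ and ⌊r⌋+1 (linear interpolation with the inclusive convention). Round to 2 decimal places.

Sorted: 44, 49, 62, 65, 91, 100, 174, 188, 219, 252, 273, 278.
n = 12.
P25: r = 3.75; ranks 3–4 are 62, 65; interpolating gives 64.25.
P75: r = 9.25; ranks 9–10 are 219, 252; interpolating gives 227.25.
Difference: 227.25 − 64.25 = 163.

163.00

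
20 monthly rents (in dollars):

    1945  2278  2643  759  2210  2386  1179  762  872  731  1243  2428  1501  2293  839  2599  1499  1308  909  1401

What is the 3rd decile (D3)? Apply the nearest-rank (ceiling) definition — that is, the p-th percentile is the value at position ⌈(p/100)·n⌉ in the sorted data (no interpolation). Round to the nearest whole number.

909

Sorted: 731, 759, 762, 839, 872, 909, 1179, 1243, 1308, 1401, 1499, 1501, 1945, 2210, 2278, 2293, 2386, 2428, 2599, 2643.
n = 20.
Position = ⌈30/100 · 20⌉ = ⌈6⌉ = 6.
The value at rank 6 is 909.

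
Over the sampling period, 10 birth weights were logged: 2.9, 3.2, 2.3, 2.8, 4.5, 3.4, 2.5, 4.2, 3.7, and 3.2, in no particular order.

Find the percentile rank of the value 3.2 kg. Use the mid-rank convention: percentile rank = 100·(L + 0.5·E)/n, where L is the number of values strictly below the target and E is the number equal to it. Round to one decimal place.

Sorted: 2.3, 2.5, 2.8, 2.9, 3.2, 3.2, 3.4, 3.7, 4.2, 4.5.
Count below 3.2: L = 4; count equal: E = 2; n = 10.
Percentile rank = 100·(4 + 0.5·2)/10 = 100·5/10 = 50.

50.0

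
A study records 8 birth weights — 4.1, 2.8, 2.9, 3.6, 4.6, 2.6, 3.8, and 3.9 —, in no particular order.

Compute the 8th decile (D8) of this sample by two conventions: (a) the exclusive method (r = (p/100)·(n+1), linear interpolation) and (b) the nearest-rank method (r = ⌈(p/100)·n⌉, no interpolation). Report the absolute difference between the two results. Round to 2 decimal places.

0.10

Sorted: 2.6, 2.8, 2.9, 3.6, 3.8, 3.9, 4.1, 4.6.
n = 8.
(a) r = 7.2; between ranks 7 (4.1) and 8 (4.6): 4.2.
(b) the nearest-rank method: rank 7 → 4.1.
|4.2 − 4.1| = 0.1.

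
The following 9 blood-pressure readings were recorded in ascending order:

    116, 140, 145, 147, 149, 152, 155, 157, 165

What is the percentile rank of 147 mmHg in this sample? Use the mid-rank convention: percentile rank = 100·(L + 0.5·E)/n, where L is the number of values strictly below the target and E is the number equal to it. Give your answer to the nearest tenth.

Count below 147: L = 3; count equal: E = 1; n = 9.
Percentile rank = 100·(3 + 0.5·1)/9 = 100·3.5/9 = 38.89.

38.9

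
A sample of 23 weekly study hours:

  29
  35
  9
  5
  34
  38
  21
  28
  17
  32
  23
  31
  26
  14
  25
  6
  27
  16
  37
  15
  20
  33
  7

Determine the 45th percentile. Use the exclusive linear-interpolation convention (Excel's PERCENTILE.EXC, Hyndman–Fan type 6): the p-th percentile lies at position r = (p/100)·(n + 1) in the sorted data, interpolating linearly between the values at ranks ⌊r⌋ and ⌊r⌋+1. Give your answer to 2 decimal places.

Sorted: 5, 6, 7, 9, 14, 15, 16, 17, 20, 21, 23, 25, 26, 27, 28, 29, 31, 32, 33, 34, 35, 37, 38.
n = 23.
r = (45/100)·(23 + 1) = 10.8.
Rank 10 is 21 and rank 11 is 23.
Interpolate: 21 + 0.8·(23 − 21) = 21 + 0.8·2 = 22.6.

22.60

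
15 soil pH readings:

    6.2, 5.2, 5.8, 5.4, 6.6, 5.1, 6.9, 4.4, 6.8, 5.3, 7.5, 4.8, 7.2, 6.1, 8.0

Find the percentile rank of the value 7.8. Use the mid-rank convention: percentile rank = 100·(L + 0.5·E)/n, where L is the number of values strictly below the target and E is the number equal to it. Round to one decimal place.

93.3

Sorted: 4.4, 4.8, 5.1, 5.2, 5.3, 5.4, 5.8, 6.1, 6.2, 6.6, 6.8, 6.9, 7.2, 7.5, 8.0.
Count below 7.8: L = 14; count equal: E = 0; n = 15.
Percentile rank = 100·(14 + 0.5·0)/15 = 100·14/15 = 93.33.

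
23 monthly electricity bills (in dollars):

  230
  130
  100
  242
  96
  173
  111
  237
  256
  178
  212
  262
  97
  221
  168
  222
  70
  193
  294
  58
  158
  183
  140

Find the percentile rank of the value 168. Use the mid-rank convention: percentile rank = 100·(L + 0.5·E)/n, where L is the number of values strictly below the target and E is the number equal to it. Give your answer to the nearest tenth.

Sorted: 58, 70, 96, 97, 100, 111, 130, 140, 158, 168, 173, 178, 183, 193, 212, 221, 222, 230, 237, 242, 256, 262, 294.
Count below 168: L = 9; count equal: E = 1; n = 23.
Percentile rank = 100·(9 + 0.5·1)/23 = 100·9.5/23 = 41.3.

41.3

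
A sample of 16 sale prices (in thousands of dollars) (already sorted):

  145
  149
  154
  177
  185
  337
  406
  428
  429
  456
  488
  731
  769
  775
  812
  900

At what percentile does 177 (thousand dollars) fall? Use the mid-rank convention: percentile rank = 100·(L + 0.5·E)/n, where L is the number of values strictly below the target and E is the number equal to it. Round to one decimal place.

21.9

Count below 177: L = 3; count equal: E = 1; n = 16.
Percentile rank = 100·(3 + 0.5·1)/16 = 100·3.5/16 = 21.88.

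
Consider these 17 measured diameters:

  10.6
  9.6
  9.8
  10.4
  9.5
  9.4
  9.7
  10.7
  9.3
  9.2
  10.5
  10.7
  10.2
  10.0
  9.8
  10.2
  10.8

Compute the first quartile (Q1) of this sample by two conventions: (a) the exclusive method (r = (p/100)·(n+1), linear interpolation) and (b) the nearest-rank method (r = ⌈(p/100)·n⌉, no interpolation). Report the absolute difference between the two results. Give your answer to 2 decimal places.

Sorted: 9.2, 9.3, 9.4, 9.5, 9.6, 9.7, 9.8, 9.8, 10.0, 10.2, 10.2, 10.4, 10.5, 10.6, 10.7, 10.7, 10.8.
n = 17.
(a) r = 4.5; between ranks 4 (9.5) and 5 (9.6): 9.55.
(b) the nearest-rank method: rank 5 → 9.6.
|9.55 − 9.6| = 0.05.

0.05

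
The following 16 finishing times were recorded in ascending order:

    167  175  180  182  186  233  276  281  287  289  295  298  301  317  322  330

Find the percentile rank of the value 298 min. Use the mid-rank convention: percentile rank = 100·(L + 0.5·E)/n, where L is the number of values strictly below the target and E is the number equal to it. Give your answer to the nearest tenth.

71.9

Count below 298: L = 11; count equal: E = 1; n = 16.
Percentile rank = 100·(11 + 0.5·1)/16 = 100·11.5/16 = 71.88.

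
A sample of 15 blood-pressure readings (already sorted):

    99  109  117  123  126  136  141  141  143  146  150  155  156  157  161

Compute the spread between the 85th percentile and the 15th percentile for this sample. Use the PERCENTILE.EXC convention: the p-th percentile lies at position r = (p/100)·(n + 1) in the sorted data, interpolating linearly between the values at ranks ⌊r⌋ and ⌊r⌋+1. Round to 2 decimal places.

44.40

n = 15.
P15: r = 2.4; ranks 2–3 are 109, 117; interpolating gives 112.2.
P85: r = 13.6; ranks 13–14 are 156, 157; interpolating gives 156.6.
Difference: 156.6 − 112.2 = 44.4.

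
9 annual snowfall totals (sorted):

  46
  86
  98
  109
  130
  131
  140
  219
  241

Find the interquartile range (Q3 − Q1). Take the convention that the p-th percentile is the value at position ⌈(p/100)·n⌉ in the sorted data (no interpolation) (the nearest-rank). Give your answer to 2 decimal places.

n = 9.
P25: rank ⌈25/100·9⌉ = 3 → 98.
P75: rank ⌈75/100·9⌉ = 7 → 140.
Difference: 140 − 98 = 42.

42.00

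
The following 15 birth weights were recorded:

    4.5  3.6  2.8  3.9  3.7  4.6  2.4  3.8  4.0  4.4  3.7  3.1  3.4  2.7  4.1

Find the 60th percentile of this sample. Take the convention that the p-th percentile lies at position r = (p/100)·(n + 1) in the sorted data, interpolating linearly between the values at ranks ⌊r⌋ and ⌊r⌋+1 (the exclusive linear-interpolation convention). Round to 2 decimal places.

3.86

Sorted: 2.4, 2.7, 2.8, 3.1, 3.4, 3.6, 3.7, 3.7, 3.8, 3.9, 4.0, 4.1, 4.4, 4.5, 4.6.
n = 15.
r = (60/100)·(15 + 1) = 9.6.
Rank 9 is 3.8 and rank 10 is 3.9.
Interpolate: 3.8 + 0.6·(3.9 − 3.8) = 3.8 + 0.6·0.1 = 3.86.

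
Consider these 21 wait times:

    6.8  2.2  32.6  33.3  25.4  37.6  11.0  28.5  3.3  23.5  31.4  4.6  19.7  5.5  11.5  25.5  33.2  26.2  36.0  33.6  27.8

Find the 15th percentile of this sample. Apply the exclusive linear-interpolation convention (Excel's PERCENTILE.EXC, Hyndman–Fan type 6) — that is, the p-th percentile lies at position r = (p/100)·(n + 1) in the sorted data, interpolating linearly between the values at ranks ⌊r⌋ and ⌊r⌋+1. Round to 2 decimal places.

4.87

Sorted: 2.2, 3.3, 4.6, 5.5, 6.8, 11.0, 11.5, 19.7, 23.5, 25.4, 25.5, 26.2, 27.8, 28.5, 31.4, 32.6, 33.2, 33.3, 33.6, 36.0, 37.6.
n = 21.
r = (15/100)·(21 + 1) = 3.3.
Rank 3 is 4.6 and rank 4 is 5.5.
Interpolate: 4.6 + 0.3·(5.5 − 4.6) = 4.6 + 0.3·0.9 = 4.87.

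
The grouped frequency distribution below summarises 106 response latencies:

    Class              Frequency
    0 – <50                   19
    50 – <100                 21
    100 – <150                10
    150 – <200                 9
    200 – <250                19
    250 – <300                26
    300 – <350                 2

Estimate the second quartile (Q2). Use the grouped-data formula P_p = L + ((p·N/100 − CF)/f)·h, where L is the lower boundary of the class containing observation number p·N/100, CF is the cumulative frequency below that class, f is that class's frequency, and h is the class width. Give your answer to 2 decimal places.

N = 106; target position k = 50/100 · 106 = 53.
Cumulative frequencies: 19, 40, 50, 59, 78, 104, 106.
Observation 53 falls in the class 150 – <200.
L = 150, CF = 50, f = 9, h = 50.
P50 = 150 + ((53 − 50)/9)·50 = 150 + 16.6667 = 166.667.

166.67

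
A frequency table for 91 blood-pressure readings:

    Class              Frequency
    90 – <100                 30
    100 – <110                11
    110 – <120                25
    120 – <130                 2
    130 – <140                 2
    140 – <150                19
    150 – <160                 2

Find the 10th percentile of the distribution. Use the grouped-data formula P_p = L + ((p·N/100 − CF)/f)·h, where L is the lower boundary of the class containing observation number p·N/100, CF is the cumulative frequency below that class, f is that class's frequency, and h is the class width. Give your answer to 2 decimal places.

93.03

N = 91; target position k = 10/100 · 91 = 9.1.
Cumulative frequencies: 30, 41, 66, 68, 70, 89, 91.
Observation 9.1 falls in the class 90 – <100.
L = 90, CF = 0, f = 30, h = 10.
P10 = 90 + ((9.1 − 0)/30)·10 = 90 + 3.03333 = 93.0333.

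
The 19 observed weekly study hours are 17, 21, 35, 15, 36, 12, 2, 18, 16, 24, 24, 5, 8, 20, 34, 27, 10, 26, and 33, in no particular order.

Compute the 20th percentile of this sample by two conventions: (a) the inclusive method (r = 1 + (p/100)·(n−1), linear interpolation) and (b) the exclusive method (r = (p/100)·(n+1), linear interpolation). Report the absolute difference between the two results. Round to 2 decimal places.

1.20

Sorted: 2, 5, 8, 10, 12, 15, 16, 17, 18, 20, 21, 24, 24, 26, 27, 33, 34, 35, 36.
n = 19.
(a) r = 4.6; between ranks 4 (10) and 5 (12): 11.2.
(b) r = 4 → value at rank 4 = 10.
|11.2 − 10| = 1.2.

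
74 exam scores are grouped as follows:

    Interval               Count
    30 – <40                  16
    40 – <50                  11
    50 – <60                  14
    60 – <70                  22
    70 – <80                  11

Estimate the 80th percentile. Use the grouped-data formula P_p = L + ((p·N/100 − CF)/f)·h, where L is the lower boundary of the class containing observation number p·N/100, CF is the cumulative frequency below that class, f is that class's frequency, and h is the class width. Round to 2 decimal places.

68.27

N = 74; target position k = 80/100 · 74 = 59.2.
Cumulative frequencies: 16, 27, 41, 63, 74.
Observation 59.2 falls in the class 60 – <70.
L = 60, CF = 41, f = 22, h = 10.
P80 = 60 + ((59.2 − 41)/22)·10 = 60 + 8.27273 = 68.2727.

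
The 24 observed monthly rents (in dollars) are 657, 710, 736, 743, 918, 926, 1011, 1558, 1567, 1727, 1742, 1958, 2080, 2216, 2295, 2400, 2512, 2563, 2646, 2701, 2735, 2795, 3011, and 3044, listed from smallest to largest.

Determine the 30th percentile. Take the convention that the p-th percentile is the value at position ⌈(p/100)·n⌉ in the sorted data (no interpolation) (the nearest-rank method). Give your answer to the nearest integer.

1558

n = 24.
Position = ⌈30/100 · 24⌉ = ⌈7.2⌉ = 8.
The value at rank 8 is 1558.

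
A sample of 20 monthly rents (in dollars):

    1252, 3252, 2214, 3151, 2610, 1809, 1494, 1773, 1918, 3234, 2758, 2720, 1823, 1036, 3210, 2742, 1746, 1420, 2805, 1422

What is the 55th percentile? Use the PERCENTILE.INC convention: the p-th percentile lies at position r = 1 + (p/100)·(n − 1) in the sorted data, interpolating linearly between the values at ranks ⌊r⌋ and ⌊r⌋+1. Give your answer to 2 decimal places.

Sorted: 1036, 1252, 1420, 1422, 1494, 1746, 1773, 1809, 1823, 1918, 2214, 2610, 2720, 2742, 2758, 2805, 3151, 3210, 3234, 3252.
n = 20.
r = 1 + (55/100)·(20 − 1) = 1 + 10.45 = 11.45.
Rank 11 is 2214 and rank 12 is 2610.
Interpolate: 2214 + 0.45·(2610 − 2214) = 2214 + 0.45·396 = 2392.2.

2392.20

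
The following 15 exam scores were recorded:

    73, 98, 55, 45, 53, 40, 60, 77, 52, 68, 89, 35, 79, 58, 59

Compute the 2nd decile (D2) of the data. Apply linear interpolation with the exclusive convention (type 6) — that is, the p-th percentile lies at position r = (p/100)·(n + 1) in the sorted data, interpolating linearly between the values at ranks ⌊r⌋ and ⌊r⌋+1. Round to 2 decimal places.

Sorted: 35, 40, 45, 52, 53, 55, 58, 59, 60, 68, 73, 77, 79, 89, 98.
n = 15.
r = (20/100)·(15 + 1) = 3.2.
Rank 3 is 45 and rank 4 is 52.
Interpolate: 45 + 0.2·(52 − 45) = 45 + 0.2·7 = 46.4.

46.40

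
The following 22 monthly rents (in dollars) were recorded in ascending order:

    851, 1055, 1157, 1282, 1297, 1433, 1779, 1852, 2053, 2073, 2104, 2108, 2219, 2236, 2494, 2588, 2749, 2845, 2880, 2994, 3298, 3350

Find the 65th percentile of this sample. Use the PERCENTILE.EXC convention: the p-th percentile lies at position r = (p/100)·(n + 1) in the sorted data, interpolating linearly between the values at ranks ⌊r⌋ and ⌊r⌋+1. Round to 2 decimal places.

n = 22.
r = (65/100)·(22 + 1) = 14.95.
Rank 14 is 2236 and rank 15 is 2494.
Interpolate: 2236 + 0.95·(2494 − 2236) = 2236 + 0.95·258 = 2481.1.

2481.10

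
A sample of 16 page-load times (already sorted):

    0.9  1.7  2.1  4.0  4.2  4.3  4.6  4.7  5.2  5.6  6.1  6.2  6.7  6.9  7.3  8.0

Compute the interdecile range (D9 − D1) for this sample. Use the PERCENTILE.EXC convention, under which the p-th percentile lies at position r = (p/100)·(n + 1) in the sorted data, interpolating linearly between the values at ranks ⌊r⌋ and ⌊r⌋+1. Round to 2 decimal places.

n = 16.
P10: r = 1.7; ranks 1–2 are 0.9, 1.7; interpolating gives 1.46.
P90: r = 15.3; ranks 15–16 are 7.3, 8.0; interpolating gives 7.51.
Difference: 7.51 − 1.46 = 6.05.

6.05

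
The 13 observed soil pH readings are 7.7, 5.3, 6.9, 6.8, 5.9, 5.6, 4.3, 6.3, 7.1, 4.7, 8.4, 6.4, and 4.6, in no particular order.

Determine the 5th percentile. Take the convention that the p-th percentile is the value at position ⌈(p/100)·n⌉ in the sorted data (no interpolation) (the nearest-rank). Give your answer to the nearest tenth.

Sorted: 4.3, 4.6, 4.7, 5.3, 5.6, 5.9, 6.3, 6.4, 6.8, 6.9, 7.1, 7.7, 8.4.
n = 13.
Position = ⌈5/100 · 13⌉ = ⌈0.65⌉ = 1.
The value at rank 1 is 4.3.

4.3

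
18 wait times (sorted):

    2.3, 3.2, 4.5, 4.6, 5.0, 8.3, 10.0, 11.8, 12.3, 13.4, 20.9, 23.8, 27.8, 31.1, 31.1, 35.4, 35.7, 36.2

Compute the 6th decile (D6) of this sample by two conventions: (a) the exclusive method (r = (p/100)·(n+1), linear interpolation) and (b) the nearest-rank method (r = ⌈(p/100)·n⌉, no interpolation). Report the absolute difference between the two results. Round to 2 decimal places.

n = 18.
(a) r = 11.4; between ranks 11 (20.9) and 12 (23.8): 22.06.
(b) the nearest-rank method: rank 11 → 20.9.
|22.06 − 20.9| = 1.16.

1.16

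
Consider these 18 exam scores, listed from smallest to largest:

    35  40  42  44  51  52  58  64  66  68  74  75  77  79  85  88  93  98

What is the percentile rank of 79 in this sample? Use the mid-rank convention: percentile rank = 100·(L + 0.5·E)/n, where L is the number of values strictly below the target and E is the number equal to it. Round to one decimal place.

Count below 79: L = 13; count equal: E = 1; n = 18.
Percentile rank = 100·(13 + 0.5·1)/18 = 100·13.5/18 = 75.

75.0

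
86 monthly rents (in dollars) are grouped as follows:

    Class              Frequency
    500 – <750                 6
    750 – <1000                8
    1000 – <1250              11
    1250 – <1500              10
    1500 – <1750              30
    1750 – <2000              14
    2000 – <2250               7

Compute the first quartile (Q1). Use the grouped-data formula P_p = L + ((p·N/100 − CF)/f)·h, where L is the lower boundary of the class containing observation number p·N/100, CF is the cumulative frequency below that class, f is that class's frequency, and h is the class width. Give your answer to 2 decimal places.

1170.45

N = 86; target position k = 25/100 · 86 = 21.5.
Cumulative frequencies: 6, 14, 25, 35, 65, 79, 86.
Observation 21.5 falls in the class 1000 – <1250.
L = 1000, CF = 14, f = 11, h = 250.
P25 = 1000 + ((21.5 − 14)/11)·250 = 1000 + 170.455 = 1170.45.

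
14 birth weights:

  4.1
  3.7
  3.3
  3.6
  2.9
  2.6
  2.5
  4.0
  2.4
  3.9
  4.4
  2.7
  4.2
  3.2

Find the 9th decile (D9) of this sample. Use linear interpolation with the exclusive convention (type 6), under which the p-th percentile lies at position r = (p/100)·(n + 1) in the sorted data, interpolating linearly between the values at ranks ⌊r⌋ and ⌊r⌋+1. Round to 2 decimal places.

4.30

Sorted: 2.4, 2.5, 2.6, 2.7, 2.9, 3.2, 3.3, 3.6, 3.7, 3.9, 4.0, 4.1, 4.2, 4.4.
n = 14.
r = (90/100)·(14 + 1) = 13.5.
Rank 13 is 4.2 and rank 14 is 4.4.
Interpolate: 4.2 + 0.5·(4.4 − 4.2) = 4.2 + 0.5·0.2 = 4.3.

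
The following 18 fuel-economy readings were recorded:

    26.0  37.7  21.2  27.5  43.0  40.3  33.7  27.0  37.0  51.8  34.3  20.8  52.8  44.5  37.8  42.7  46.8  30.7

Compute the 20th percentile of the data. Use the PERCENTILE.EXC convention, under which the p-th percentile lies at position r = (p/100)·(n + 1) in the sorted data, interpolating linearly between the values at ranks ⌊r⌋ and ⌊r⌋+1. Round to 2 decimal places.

26.80

Sorted: 20.8, 21.2, 26.0, 27.0, 27.5, 30.7, 33.7, 34.3, 37.0, 37.7, 37.8, 40.3, 42.7, 43.0, 44.5, 46.8, 51.8, 52.8.
n = 18.
r = (20/100)·(18 + 1) = 3.8.
Rank 3 is 26.0 and rank 4 is 27.0.
Interpolate: 26.0 + 0.8·(27.0 − 26.0) = 26.0 + 0.8·1 = 26.8.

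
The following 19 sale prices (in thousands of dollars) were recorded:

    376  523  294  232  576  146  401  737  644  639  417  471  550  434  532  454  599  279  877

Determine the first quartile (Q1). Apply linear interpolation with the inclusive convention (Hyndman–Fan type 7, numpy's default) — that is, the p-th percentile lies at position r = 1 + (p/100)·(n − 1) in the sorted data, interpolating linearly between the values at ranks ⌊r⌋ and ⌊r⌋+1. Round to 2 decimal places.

388.50

Sorted: 146, 232, 279, 294, 376, 401, 417, 434, 454, 471, 523, 532, 550, 576, 599, 639, 644, 737, 877.
n = 19.
r = 1 + (25/100)·(19 − 1) = 1 + 4.5 = 5.5.
Rank 5 is 376 and rank 6 is 401.
Interpolate: 376 + 0.5·(401 − 376) = 376 + 0.5·25 = 388.5.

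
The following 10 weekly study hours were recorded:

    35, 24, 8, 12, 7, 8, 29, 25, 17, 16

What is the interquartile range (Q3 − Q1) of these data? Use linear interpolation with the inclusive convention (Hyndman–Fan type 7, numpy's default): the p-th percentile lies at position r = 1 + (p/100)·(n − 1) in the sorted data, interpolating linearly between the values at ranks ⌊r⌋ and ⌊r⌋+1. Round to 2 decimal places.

15.75

Sorted: 7, 8, 8, 12, 16, 17, 24, 25, 29, 35.
n = 10.
P25: r = 3.25; ranks 3–4 are 8, 12; interpolating gives 9.
P75: r = 7.75; ranks 7–8 are 24, 25; interpolating gives 24.75.
Difference: 24.75 − 9 = 15.75.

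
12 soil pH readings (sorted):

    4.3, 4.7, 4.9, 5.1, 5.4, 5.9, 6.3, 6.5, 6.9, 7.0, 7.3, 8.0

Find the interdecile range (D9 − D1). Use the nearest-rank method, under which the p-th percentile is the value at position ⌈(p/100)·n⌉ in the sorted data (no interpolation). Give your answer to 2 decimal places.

n = 12.
P10: rank ⌈10/100·12⌉ = 2 → 4.7.
P90: rank ⌈90/100·12⌉ = 11 → 7.3.
Difference: 7.3 − 4.7 = 2.6.

2.60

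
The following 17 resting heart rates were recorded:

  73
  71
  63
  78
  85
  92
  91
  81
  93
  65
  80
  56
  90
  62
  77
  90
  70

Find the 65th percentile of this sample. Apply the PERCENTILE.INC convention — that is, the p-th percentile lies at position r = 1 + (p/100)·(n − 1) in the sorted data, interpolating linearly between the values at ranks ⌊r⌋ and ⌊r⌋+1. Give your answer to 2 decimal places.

Sorted: 56, 62, 63, 65, 70, 71, 73, 77, 78, 80, 81, 85, 90, 90, 91, 92, 93.
n = 17.
r = 1 + (65/100)·(17 − 1) = 1 + 10.4 = 11.4.
Rank 11 is 81 and rank 12 is 85.
Interpolate: 81 + 0.4·(85 − 81) = 81 + 0.4·4 = 82.6.

82.60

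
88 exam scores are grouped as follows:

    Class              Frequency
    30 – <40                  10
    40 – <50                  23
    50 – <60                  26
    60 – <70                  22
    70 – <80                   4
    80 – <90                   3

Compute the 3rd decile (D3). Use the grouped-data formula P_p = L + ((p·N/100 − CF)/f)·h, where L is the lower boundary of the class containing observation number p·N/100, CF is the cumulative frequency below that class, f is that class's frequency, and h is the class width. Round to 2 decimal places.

47.13

N = 88; target position k = 30/100 · 88 = 26.4.
Cumulative frequencies: 10, 33, 59, 81, 85, 88.
Observation 26.4 falls in the class 40 – <50.
L = 40, CF = 10, f = 23, h = 10.
P30 = 40 + ((26.4 − 10)/23)·10 = 40 + 7.13043 = 47.1304.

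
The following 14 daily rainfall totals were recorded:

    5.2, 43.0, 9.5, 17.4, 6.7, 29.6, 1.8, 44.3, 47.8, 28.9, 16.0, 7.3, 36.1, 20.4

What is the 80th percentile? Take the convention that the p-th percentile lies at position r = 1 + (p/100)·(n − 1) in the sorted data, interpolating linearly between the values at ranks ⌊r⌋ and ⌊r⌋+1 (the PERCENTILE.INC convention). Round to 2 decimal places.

38.86

Sorted: 1.8, 5.2, 6.7, 7.3, 9.5, 16.0, 17.4, 20.4, 28.9, 29.6, 36.1, 43.0, 44.3, 47.8.
n = 14.
r = 1 + (80/100)·(14 − 1) = 1 + 10.4 = 11.4.
Rank 11 is 36.1 and rank 12 is 43.0.
Interpolate: 36.1 + 0.4·(43.0 − 36.1) = 36.1 + 0.4·6.9 = 38.86.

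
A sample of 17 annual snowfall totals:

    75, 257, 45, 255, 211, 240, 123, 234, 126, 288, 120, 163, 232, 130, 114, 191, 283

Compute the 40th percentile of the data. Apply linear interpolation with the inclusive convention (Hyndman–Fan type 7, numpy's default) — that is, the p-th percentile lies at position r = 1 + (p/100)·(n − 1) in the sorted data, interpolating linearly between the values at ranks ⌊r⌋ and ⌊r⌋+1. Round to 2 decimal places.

Sorted: 45, 75, 114, 120, 123, 126, 130, 163, 191, 211, 232, 234, 240, 255, 257, 283, 288.
n = 17.
r = 1 + (40/100)·(17 − 1) = 1 + 6.4 = 7.4.
Rank 7 is 130 and rank 8 is 163.
Interpolate: 130 + 0.4·(163 − 130) = 130 + 0.4·33 = 143.2.

143.20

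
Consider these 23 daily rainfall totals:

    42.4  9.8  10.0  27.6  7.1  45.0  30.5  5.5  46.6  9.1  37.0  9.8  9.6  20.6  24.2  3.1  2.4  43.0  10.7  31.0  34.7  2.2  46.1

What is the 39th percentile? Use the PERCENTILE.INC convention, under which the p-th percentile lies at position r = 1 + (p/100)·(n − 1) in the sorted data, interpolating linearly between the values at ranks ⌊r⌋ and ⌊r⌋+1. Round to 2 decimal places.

9.92

Sorted: 2.2, 2.4, 3.1, 5.5, 7.1, 9.1, 9.6, 9.8, 9.8, 10.0, 10.7, 20.6, 24.2, 27.6, 30.5, 31.0, 34.7, 37.0, 42.4, 43.0, 45.0, 46.1, 46.6.
n = 23.
r = 1 + (39/100)·(23 − 1) = 1 + 8.58 = 9.58.
Rank 9 is 9.8 and rank 10 is 10.0.
Interpolate: 9.8 + 0.58·(10.0 − 9.8) = 9.8 + 0.58·0.2 = 9.916.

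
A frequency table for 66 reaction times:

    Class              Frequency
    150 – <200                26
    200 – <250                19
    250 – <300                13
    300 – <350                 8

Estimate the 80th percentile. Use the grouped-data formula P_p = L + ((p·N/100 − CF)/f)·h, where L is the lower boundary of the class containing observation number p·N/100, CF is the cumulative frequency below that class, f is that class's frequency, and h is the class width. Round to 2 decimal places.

N = 66; target position k = 80/100 · 66 = 52.8.
Cumulative frequencies: 26, 45, 58, 66.
Observation 52.8 falls in the class 250 – <300.
L = 250, CF = 45, f = 13, h = 50.
P80 = 250 + ((52.8 − 45)/13)·50 = 250 + 30 = 280.

280.00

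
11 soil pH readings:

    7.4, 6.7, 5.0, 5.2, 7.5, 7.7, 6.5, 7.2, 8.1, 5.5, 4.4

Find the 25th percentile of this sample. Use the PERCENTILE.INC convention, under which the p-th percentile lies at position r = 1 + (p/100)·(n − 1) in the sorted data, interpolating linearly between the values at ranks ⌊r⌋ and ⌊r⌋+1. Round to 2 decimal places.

5.35

Sorted: 4.4, 5.0, 5.2, 5.5, 6.5, 6.7, 7.2, 7.4, 7.5, 7.7, 8.1.
n = 11.
r = 1 + (25/100)·(11 − 1) = 1 + 2.5 = 3.5.
Rank 3 is 5.2 and rank 4 is 5.5.
Interpolate: 5.2 + 0.5·(5.5 − 5.2) = 5.2 + 0.5·0.3 = 5.35.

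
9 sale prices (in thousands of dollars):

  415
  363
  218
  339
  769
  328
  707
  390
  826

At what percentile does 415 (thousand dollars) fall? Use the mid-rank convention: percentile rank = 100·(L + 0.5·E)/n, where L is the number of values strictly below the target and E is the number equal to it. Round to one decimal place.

61.1

Sorted: 218, 328, 339, 363, 390, 415, 707, 769, 826.
Count below 415: L = 5; count equal: E = 1; n = 9.
Percentile rank = 100·(5 + 0.5·1)/9 = 100·5.5/9 = 61.11.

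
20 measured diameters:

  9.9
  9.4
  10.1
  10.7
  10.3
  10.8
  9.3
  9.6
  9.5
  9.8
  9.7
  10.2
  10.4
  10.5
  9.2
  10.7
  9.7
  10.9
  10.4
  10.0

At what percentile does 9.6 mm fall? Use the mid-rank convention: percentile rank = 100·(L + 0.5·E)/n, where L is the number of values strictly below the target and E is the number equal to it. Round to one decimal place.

22.5

Sorted: 9.2, 9.3, 9.4, 9.5, 9.6, 9.7, 9.7, 9.8, 9.9, 10.0, 10.1, 10.2, 10.3, 10.4, 10.4, 10.5, 10.7, 10.7, 10.8, 10.9.
Count below 9.6: L = 4; count equal: E = 1; n = 20.
Percentile rank = 100·(4 + 0.5·1)/20 = 100·4.5/20 = 22.5.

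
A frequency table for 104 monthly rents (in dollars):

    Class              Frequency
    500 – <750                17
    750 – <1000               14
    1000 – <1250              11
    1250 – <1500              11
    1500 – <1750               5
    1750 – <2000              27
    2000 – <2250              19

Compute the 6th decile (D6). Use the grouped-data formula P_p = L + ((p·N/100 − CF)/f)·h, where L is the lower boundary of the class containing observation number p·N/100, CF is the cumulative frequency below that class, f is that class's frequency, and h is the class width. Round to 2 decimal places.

N = 104; target position k = 60/100 · 104 = 62.4.
Cumulative frequencies: 17, 31, 42, 53, 58, 85, 104.
Observation 62.4 falls in the class 1750 – <2000.
L = 1750, CF = 58, f = 27, h = 250.
P60 = 1750 + ((62.4 − 58)/27)·250 = 1750 + 40.7407 = 1790.74.

1790.74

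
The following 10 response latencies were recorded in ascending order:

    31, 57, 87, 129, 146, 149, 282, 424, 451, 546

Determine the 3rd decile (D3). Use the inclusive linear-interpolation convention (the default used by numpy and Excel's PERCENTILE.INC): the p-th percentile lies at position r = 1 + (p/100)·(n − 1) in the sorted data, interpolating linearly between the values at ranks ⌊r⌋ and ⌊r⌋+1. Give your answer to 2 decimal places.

116.40

n = 10.
r = 1 + (30/100)·(10 − 1) = 1 + 2.7 = 3.7.
Rank 3 is 87 and rank 4 is 129.
Interpolate: 87 + 0.7·(129 − 87) = 87 + 0.7·42 = 116.4.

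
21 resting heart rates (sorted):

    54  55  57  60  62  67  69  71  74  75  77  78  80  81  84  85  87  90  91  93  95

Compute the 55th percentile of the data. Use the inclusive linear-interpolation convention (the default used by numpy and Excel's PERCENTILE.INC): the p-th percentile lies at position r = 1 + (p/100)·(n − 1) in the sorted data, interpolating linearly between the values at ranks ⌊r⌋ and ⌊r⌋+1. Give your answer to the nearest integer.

n = 21.
r = 1 + (55/100)·(21 − 1) = 1 + 11 = 12.
r is an integer, so P55 is the value at rank 12: 78.

78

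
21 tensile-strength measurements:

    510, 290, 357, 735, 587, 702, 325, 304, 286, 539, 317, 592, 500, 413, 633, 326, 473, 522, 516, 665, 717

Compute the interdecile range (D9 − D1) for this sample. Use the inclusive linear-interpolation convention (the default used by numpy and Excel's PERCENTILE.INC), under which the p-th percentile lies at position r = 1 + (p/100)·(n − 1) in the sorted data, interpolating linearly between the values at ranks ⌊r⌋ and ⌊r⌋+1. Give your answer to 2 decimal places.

Sorted: 286, 290, 304, 317, 325, 326, 357, 413, 473, 500, 510, 516, 522, 539, 587, 592, 633, 665, 702, 717, 735.
n = 21.
P10: r = 3 (integer) → 304.
P90: r = 19 (integer) → 702.
Difference: 702 − 304 = 398.

398.00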